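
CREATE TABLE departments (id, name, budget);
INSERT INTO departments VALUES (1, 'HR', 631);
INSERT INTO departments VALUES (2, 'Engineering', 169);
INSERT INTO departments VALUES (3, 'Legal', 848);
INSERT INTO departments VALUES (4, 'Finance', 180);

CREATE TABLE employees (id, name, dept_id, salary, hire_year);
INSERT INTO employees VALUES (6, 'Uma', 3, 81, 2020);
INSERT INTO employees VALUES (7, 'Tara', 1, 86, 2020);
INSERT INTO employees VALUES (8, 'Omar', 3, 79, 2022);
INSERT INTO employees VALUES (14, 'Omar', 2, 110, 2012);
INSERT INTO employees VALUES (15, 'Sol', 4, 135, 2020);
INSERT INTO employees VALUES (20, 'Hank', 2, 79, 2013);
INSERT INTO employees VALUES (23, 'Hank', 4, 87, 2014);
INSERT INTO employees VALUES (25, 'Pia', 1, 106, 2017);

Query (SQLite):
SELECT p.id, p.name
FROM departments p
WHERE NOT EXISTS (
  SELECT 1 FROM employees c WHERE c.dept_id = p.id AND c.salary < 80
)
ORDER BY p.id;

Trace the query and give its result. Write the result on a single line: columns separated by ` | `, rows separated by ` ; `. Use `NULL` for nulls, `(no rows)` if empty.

For each departments row, check whether any employees with matching dept_id has salary < 80.
Keep rows where that is false.

1 | HR ; 4 | Finance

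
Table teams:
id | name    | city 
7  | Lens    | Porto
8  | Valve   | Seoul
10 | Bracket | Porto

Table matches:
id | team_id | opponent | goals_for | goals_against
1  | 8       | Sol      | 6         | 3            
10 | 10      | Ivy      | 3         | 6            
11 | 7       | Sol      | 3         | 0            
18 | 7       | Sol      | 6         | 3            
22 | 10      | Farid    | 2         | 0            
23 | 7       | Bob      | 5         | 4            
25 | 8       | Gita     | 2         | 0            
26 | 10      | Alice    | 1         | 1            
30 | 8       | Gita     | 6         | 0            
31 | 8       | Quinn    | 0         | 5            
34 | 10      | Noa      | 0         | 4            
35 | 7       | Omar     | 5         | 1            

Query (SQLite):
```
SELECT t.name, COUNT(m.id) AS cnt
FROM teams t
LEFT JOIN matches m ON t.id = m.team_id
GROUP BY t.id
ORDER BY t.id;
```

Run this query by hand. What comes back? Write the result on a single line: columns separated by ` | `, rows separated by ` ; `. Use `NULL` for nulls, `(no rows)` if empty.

Lens | 4 ; Valve | 4 ; Bracket | 4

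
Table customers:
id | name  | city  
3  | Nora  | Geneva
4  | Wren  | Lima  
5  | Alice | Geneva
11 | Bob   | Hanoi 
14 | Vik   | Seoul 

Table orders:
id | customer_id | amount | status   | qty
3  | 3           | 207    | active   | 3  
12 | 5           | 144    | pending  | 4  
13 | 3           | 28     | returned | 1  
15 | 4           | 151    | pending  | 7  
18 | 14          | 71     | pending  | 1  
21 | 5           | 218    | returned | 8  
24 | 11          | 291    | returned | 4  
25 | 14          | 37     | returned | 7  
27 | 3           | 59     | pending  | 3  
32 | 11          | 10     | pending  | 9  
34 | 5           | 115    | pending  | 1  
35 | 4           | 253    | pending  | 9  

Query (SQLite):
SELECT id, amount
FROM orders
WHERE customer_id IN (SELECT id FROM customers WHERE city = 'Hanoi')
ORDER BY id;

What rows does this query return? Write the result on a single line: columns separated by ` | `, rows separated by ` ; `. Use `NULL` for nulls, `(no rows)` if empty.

24 | 291 ; 32 | 10

Inner query: customers.id where city = 'Hanoi'.
Outer: keep orders rows whose customer_id is in that set.
Inner query → {11}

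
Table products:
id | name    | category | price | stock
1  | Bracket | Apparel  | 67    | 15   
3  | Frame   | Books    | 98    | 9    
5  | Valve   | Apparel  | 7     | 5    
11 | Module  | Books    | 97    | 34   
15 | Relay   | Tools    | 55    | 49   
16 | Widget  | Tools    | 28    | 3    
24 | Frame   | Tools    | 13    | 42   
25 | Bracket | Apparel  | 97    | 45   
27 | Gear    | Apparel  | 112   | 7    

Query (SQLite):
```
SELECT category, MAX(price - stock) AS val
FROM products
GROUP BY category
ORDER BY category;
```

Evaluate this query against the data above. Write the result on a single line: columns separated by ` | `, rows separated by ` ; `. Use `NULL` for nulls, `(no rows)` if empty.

Apparel | 105 ; Books | 89 ; Tools | 25

For each row compute price - stock.
Group by category; take MAX of the expression per group.
  Apparel: ids {1, 5, 25, 27} → MAX(price - stock)=105
  Books: ids {3, 11} → MAX(price - stock)=89
  Tools: ids {15, 16, 24} → MAX(price - stock)=25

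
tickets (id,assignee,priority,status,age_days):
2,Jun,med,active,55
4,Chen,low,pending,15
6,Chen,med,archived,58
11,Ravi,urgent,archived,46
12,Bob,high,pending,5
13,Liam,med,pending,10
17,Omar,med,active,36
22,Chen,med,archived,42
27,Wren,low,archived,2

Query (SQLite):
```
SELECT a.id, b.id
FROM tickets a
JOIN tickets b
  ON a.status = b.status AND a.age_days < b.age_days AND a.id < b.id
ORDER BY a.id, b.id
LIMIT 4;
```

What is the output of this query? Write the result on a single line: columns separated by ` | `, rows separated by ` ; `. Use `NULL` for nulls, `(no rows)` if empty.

Pairs (a,b) with same status, a.age_days < b.age_days, a.id < b.id.
status groups: active:{2,17} archived:{6,11,22,27} pending:{4,12,13}
Ordered by (a.id, b.id); first 4.

12 | 13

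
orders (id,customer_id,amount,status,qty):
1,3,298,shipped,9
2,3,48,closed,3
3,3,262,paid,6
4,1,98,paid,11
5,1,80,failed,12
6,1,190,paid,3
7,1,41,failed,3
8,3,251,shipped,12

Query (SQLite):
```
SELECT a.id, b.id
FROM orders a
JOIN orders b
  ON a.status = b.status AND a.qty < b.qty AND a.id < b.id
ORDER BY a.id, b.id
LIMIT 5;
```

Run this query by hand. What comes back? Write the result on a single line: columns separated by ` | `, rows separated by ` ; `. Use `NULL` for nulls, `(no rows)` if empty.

Pairs (a,b) with same status, a.qty < b.qty, a.id < b.id.
status groups: closed:{2} failed:{5,7} paid:{3,4,6} shipped:{1,8}
Ordered by (a.id, b.id); first 5.

1 | 8 ; 3 | 4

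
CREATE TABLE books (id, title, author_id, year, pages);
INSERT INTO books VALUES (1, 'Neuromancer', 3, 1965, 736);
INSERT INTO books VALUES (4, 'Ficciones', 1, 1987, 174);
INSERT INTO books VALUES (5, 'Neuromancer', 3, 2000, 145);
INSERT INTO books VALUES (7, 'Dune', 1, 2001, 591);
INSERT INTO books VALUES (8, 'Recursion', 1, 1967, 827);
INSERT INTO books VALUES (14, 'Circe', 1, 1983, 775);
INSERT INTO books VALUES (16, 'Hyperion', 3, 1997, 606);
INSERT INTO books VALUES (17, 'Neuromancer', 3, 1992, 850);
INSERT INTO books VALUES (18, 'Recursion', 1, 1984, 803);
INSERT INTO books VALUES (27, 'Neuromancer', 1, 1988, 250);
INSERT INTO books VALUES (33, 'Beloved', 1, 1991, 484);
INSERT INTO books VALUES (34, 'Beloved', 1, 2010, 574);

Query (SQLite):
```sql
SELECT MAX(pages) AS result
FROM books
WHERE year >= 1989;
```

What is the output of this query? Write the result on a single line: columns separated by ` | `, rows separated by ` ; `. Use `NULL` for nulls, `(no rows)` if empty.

850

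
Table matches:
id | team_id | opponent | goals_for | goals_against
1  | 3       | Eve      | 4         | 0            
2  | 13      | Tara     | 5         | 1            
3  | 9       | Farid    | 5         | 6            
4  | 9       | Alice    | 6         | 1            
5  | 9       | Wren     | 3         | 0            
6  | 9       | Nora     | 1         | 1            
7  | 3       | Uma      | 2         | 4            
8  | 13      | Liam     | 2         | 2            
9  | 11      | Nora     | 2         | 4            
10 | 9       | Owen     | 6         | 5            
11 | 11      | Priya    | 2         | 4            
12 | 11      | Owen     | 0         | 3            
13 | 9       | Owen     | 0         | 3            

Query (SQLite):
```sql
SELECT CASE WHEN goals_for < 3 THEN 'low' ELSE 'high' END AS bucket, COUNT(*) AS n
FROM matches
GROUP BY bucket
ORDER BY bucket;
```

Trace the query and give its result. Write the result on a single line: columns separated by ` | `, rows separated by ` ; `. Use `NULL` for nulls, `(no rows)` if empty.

high | 6 ; low | 7

Bucket rows by goals_for < 3 → 'low' else 'high'; count each bucket.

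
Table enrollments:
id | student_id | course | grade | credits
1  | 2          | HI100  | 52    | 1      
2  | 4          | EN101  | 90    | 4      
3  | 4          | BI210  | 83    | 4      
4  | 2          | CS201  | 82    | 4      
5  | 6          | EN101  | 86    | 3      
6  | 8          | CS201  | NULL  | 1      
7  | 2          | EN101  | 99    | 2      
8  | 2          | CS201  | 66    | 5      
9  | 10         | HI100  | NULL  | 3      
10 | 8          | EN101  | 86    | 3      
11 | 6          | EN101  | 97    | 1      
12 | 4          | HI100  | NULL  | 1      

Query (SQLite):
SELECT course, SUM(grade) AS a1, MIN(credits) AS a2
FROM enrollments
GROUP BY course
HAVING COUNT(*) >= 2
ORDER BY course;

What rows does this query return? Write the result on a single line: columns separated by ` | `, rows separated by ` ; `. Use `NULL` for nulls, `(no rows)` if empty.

Group enrollments by course.
Per group compute: SUM(grade), MIN(credits).
HAVING: drop groups with fewer than 2 rows.
  BI210: ids {3} → SUM(grade)=83, MIN(credits)=4
  CS201: ids {4, 6, 8} → SUM(grade)=148, MIN(credits)=1
  EN101: ids {2, 5, 7, 10, 11} → SUM(grade)=458, MIN(credits)=1
  HI100: ids {1, 9, 12} → SUM(grade)=52, MIN(credits)=1

CS201 | 148 | 1 ; EN101 | 458 | 1 ; HI100 | 52 | 1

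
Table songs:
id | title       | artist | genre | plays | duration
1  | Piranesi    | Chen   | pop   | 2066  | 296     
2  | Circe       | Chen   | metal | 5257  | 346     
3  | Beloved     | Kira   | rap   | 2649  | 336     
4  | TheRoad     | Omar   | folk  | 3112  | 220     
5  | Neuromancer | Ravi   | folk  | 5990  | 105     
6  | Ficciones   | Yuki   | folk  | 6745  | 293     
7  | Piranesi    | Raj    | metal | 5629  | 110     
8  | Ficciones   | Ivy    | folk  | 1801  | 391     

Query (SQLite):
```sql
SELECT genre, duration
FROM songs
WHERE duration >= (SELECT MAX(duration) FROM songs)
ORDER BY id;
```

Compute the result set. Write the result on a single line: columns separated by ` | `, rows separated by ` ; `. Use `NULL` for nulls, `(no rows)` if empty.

Scalar subquery: MAX(duration) over all songs rows = 391.
Keep rows where duration >= that value.

folk | 391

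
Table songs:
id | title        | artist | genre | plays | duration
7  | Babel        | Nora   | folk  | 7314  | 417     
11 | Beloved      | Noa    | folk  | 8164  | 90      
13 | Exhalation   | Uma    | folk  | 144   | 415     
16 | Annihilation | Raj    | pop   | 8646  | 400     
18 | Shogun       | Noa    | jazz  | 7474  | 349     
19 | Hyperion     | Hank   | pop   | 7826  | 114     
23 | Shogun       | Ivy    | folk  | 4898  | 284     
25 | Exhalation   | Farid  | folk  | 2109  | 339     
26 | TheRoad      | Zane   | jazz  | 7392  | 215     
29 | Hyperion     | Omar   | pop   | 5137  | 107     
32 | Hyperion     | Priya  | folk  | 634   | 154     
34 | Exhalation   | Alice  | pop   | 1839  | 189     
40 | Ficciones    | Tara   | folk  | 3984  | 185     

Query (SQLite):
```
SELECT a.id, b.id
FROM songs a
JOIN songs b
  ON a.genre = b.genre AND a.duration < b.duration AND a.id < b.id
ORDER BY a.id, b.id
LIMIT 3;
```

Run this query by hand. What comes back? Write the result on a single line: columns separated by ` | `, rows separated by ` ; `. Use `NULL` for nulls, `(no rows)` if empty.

11 | 13 ; 11 | 23 ; 11 | 25

Pairs (a,b) with same genre, a.duration < b.duration, a.id < b.id.
genre groups: folk:{7,11,13,23,25,32,40} jazz:{18,26} pop:{16,19,29,34}
Ordered by (a.id, b.id); first 3.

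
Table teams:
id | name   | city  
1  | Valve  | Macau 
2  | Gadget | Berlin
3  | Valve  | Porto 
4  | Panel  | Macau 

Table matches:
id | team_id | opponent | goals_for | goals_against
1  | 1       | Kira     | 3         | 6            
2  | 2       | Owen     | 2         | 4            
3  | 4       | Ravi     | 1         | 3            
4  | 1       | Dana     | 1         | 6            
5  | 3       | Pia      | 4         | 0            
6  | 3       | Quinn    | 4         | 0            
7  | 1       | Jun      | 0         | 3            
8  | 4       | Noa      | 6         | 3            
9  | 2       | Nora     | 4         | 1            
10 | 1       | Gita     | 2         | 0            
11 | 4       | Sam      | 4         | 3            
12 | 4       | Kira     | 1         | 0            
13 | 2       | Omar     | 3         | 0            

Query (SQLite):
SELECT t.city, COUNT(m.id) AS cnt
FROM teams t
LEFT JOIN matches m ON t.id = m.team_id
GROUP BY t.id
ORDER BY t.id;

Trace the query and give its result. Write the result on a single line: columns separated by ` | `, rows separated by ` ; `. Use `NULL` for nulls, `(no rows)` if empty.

Macau | 4 ; Berlin | 3 ; Porto | 2 ; Macau | 4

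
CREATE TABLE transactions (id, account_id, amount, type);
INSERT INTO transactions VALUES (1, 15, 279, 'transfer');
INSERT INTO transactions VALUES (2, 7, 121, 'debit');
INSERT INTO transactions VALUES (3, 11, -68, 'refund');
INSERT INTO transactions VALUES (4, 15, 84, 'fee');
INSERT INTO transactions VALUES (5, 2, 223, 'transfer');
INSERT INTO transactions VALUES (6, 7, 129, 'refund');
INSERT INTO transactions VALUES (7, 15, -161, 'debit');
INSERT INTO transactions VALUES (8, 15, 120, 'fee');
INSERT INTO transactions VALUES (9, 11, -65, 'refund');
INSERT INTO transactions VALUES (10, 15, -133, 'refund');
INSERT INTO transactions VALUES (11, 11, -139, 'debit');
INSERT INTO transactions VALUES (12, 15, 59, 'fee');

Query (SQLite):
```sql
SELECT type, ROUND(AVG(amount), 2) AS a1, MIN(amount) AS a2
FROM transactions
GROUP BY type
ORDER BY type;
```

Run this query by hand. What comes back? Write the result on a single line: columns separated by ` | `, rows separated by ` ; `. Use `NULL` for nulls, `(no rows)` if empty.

Group transactions by type.
Per group compute: ROUND(AVG(amount), 2), MIN(amount).
  debit: ids {2, 7, 11} → ROUND(AVG(amount), 2)=-59.67, MIN(amount)=-161
  fee: ids {4, 8, 12} → ROUND(AVG(amount), 2)=87.67, MIN(amount)=59
  refund: ids {3, 6, 9, 10} → ROUND(AVG(amount), 2)=-34.25, MIN(amount)=-133
  transfer: ids {1, 5} → ROUND(AVG(amount), 2)=251, MIN(amount)=223

debit | -59.67 | -161 ; fee | 87.67 | 59 ; refund | -34.25 | -133 ; transfer | 251 | 223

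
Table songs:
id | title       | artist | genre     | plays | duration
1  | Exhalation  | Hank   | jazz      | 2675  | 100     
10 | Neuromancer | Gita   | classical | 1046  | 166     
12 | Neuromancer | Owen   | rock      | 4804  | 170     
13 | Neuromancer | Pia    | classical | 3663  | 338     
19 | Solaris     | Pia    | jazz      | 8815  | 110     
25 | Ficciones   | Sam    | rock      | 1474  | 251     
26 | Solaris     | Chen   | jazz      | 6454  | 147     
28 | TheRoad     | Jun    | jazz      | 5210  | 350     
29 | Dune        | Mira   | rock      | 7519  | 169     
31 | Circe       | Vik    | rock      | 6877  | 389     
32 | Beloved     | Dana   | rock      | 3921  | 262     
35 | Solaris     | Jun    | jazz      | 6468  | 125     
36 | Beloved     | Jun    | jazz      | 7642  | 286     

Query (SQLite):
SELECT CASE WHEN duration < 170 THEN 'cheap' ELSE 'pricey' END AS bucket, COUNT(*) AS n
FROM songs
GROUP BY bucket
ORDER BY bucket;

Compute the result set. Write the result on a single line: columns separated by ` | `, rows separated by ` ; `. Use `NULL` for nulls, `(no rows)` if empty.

cheap | 6 ; pricey | 7

Bucket rows by duration < 170 → 'cheap' else 'pricey'; count each bucket.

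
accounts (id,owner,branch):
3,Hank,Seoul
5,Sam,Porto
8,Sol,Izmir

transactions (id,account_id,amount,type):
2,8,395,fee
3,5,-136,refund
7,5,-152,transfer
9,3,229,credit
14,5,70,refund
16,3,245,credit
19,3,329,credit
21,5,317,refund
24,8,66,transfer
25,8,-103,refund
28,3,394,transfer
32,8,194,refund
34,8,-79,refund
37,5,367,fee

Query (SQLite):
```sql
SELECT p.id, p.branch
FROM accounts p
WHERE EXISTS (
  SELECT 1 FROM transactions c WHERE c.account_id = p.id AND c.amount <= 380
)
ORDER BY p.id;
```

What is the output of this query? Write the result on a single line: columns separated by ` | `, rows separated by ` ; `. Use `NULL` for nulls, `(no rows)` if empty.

3 | Seoul ; 5 | Porto ; 8 | Izmir

For each accounts row, check whether any transactions with matching account_id has amount <= 380.
Keep rows where that is true.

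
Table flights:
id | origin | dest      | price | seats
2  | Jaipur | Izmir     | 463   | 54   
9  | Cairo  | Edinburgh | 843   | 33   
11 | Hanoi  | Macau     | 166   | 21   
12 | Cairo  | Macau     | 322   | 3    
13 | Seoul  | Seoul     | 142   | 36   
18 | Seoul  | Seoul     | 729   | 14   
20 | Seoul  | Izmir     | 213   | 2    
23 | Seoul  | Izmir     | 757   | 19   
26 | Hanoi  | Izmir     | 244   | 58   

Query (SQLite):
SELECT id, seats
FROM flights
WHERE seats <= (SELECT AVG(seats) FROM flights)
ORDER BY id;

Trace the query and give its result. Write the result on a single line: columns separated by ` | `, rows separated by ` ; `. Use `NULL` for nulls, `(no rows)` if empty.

11 | 21 ; 12 | 3 ; 18 | 14 ; 20 | 2 ; 23 | 19

Scalar subquery: AVG(seats) over all flights rows = 26.666667 (≈; comparison uses full precision).
Keep rows where seats <= that value.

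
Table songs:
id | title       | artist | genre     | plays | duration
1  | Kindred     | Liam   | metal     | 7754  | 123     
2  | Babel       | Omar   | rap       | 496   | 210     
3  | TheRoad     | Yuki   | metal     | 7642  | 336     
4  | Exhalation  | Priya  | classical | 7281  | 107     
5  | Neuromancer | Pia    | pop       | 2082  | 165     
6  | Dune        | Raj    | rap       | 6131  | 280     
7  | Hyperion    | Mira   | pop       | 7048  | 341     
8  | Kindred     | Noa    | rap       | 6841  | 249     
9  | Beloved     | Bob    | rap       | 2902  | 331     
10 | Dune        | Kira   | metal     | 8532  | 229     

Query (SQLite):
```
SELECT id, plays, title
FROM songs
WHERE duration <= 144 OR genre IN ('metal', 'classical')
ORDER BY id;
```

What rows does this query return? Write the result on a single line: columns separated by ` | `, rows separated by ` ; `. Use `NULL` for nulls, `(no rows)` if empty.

duration <= 144: ids {1, 4}
genre IN ('metal', 'classical'): ids {1, 3, 4, 10}
Combine with OR.

1 | 7754 | Kindred ; 3 | 7642 | TheRoad ; 4 | 7281 | Exhalation ; 10 | 8532 | Dune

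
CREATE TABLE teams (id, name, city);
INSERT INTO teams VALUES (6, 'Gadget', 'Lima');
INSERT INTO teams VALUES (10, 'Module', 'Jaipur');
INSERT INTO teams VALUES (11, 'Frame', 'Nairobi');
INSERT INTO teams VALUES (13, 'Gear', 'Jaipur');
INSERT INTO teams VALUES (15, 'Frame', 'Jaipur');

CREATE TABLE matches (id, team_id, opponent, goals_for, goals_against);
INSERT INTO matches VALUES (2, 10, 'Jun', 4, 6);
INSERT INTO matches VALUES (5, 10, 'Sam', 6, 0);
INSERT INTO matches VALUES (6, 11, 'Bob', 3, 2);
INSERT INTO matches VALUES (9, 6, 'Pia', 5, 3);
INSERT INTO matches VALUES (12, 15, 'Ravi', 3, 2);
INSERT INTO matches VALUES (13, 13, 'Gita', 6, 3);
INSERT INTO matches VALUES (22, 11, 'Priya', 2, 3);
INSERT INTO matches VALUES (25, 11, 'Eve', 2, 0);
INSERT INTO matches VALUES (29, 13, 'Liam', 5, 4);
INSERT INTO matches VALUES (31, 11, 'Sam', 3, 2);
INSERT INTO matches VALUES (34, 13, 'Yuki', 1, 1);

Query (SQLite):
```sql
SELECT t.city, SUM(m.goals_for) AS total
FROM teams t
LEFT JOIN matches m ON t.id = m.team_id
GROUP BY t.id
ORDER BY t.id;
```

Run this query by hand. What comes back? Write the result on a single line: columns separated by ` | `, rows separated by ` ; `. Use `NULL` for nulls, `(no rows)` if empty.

LEFT JOIN keeps every teams row; unmatched ones get NULL for matches columns.
Group by teams.id and compute SUM(m.goals_for). SUM over an all-NULL group is NULL.
  6: ids {9} → SUM(m.goals_for)=5
  10: ids {2, 5} → SUM(m.goals_for)=10
  11: ids {6, 22, 25, 31} → SUM(m.goals_for)=10
  13: ids {13, 29, 34} → SUM(m.goals_for)=12
  15: ids {12} → SUM(m.goals_for)=3

Lima | 5 ; Jaipur | 10 ; Nairobi | 10 ; Jaipur | 12 ; Jaipur | 3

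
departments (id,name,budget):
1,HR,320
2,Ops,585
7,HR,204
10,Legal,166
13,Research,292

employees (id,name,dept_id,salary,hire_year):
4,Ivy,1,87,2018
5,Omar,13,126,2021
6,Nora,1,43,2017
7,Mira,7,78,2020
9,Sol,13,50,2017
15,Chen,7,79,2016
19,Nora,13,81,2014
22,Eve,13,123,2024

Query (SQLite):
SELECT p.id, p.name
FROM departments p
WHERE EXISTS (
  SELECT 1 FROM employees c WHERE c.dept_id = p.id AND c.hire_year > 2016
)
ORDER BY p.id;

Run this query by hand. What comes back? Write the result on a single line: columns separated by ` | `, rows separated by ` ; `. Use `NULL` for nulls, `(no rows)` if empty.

For each departments row, check whether any employees with matching dept_id has hire_year > 2016.
Keep rows where that is true.

1 | HR ; 7 | HR ; 13 | Research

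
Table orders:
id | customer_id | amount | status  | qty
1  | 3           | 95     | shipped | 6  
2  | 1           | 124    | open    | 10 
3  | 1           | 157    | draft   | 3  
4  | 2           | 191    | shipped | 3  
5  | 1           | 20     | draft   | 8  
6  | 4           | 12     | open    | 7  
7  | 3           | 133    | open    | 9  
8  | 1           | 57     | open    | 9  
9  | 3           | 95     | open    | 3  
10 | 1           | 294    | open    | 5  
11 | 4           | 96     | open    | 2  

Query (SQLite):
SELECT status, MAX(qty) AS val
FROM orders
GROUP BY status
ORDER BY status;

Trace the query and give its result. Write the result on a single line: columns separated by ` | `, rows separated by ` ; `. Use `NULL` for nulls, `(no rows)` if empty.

draft | 8 ; open | 10 ; shipped | 6

Partition orders by status; compute MAX(qty) within each group.
  draft: ids {3, 5} → MAX(qty)=8
  open: ids {2, 6, 7, 8, 9, 10, 11} → MAX(qty)=10
  shipped: ids {1, 4} → MAX(qty)=6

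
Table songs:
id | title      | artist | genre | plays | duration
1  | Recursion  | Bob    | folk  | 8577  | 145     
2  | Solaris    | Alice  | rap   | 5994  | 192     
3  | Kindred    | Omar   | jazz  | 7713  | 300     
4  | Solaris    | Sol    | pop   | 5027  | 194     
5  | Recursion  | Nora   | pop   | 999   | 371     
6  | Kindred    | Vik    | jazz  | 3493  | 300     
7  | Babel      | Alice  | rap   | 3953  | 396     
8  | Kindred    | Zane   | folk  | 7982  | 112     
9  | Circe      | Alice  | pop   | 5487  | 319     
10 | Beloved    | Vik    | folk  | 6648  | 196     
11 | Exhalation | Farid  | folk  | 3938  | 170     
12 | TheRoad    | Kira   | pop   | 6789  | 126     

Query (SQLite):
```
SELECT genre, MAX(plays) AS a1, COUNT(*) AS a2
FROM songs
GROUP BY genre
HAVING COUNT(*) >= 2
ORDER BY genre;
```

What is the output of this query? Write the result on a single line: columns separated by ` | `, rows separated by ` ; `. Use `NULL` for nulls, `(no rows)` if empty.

folk | 8577 | 4 ; jazz | 7713 | 2 ; pop | 6789 | 4 ; rap | 5994 | 2

Group songs by genre.
Per group compute: MAX(plays), COUNT(*).
HAVING: drop groups with fewer than 2 rows.
  folk: ids {1, 8, 10, 11} → MAX(plays)=8577, COUNT(*)=4
  jazz: ids {3, 6} → MAX(plays)=7713, COUNT(*)=2
  pop: ids {4, 5, 9, 12} → MAX(plays)=6789, COUNT(*)=4
  rap: ids {2, 7} → MAX(plays)=5994, COUNT(*)=2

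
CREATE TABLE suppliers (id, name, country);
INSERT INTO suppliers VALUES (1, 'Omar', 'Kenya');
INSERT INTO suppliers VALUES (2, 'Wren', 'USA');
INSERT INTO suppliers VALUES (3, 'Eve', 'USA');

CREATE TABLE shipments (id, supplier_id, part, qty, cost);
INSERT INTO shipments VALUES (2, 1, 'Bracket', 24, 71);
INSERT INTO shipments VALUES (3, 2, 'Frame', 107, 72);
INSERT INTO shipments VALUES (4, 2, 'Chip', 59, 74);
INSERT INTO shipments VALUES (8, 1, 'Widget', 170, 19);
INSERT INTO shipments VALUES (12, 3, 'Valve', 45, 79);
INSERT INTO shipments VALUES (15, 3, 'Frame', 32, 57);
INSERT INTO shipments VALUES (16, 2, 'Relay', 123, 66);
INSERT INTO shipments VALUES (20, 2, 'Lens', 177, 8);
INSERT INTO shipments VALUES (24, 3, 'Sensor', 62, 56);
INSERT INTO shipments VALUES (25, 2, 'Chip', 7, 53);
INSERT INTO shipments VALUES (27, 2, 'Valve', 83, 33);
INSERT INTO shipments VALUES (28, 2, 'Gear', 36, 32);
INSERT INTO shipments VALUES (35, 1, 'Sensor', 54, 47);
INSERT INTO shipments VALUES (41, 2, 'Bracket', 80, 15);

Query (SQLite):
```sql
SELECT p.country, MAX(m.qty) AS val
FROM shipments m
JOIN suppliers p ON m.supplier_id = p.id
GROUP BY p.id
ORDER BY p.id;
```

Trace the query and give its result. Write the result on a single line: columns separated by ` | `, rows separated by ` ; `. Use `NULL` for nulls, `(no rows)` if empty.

Kenya | 170 ; USA | 177 ; USA | 62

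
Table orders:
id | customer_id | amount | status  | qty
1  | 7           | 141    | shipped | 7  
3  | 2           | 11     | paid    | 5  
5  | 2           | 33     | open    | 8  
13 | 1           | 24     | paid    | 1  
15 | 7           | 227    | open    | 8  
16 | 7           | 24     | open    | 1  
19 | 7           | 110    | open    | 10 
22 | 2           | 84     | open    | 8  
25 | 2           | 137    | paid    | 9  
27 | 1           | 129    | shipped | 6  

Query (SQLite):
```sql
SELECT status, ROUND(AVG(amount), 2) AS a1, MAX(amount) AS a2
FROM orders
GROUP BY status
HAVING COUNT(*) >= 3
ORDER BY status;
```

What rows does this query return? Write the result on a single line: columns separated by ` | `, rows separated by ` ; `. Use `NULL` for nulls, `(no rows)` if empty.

open | 95.6 | 227 ; paid | 57.33 | 137

Group orders by status.
Per group compute: ROUND(AVG(amount), 2), MAX(amount).
HAVING: drop groups with fewer than 3 rows.
  open: ids {5, 15, 16, 19, 22} → ROUND(AVG(amount), 2)=95.6, MAX(amount)=227
  paid: ids {3, 13, 25} → ROUND(AVG(amount), 2)=57.33, MAX(amount)=137
  shipped: ids {1, 27} → ROUND(AVG(amount), 2)=135, MAX(amount)=141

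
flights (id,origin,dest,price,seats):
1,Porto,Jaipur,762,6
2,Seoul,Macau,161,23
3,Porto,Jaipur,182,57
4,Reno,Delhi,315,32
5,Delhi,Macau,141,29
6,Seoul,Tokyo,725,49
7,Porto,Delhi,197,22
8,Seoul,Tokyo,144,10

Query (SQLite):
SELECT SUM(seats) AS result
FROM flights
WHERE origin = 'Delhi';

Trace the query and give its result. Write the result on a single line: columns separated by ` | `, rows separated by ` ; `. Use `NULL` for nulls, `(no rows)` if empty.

Rows where origin='Delhi' → seats values: [29].
SUM of non-NULL values = 29.

29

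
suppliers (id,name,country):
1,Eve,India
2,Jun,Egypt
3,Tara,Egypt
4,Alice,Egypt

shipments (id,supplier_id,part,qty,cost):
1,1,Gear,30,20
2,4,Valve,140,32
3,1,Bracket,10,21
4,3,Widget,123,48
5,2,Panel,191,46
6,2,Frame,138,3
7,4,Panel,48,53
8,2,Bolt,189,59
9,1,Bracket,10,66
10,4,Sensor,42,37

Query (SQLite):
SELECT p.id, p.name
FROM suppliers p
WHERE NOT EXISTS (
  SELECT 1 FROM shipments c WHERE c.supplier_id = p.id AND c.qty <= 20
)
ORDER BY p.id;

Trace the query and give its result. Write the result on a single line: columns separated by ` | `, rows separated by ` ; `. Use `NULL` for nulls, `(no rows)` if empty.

For each suppliers row, check whether any shipments with matching supplier_id has qty <= 20.
Keep rows where that is false.

2 | Jun ; 3 | Tara ; 4 | Alice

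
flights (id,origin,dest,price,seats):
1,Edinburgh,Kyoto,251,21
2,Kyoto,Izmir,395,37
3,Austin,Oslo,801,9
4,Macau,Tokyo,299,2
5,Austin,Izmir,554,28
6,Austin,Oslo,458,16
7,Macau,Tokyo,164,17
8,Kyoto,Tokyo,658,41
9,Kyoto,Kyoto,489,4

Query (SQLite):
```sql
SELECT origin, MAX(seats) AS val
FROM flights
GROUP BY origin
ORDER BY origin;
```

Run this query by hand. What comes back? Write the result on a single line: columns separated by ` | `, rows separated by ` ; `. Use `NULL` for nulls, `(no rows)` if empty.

Austin | 28 ; Edinburgh | 21 ; Kyoto | 41 ; Macau | 17

Partition flights by origin; compute MAX(seats) within each group.
  Austin: ids {3, 5, 6} → MAX(seats)=28
  Edinburgh: ids {1} → MAX(seats)=21
  Kyoto: ids {2, 8, 9} → MAX(seats)=41
  Macau: ids {4, 7} → MAX(seats)=17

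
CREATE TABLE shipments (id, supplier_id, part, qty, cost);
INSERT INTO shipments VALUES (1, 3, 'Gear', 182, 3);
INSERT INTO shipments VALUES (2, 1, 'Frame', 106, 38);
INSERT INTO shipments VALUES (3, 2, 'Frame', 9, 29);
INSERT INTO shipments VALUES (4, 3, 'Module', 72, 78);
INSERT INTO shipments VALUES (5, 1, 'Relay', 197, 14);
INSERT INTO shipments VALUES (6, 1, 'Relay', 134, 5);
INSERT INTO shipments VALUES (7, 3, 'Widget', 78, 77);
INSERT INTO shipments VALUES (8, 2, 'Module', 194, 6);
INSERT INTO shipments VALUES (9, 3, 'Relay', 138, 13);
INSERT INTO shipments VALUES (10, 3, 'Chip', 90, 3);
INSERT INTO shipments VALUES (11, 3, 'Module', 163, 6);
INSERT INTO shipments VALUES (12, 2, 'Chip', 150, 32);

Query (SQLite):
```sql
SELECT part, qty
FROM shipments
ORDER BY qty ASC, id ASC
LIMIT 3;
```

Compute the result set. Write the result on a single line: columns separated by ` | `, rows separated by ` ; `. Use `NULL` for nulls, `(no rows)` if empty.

Frame | 9 ; Module | 72 ; Widget | 78

Sort by qty asc, tiebreak id asc: (9, id=3), (72, id=4), (78, id=7), (90, id=10), (106, id=2), (134, id=6) …. Take first 3.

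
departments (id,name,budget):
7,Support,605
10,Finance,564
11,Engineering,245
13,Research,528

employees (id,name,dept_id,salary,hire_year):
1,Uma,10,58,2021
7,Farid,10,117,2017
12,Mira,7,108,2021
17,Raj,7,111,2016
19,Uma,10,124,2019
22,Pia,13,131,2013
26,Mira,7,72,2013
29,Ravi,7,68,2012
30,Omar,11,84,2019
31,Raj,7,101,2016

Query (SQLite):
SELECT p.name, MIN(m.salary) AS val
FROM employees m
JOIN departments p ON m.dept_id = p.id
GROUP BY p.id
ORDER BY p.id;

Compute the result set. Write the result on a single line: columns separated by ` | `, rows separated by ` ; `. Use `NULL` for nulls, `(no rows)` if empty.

Join each employees row to its departments via dept_id.
Group joined rows by departments.id; compute MIN(m.salary) per group.
  7: ids {12, 17, 26, 29, 31} → MIN(m.salary)=68
  10: ids {1, 7, 19} → MIN(m.salary)=58
  11: ids {30} → MIN(m.salary)=84
  13: ids {22} → MIN(m.salary)=131

Support | 68 ; Finance | 58 ; Engineering | 84 ; Research | 131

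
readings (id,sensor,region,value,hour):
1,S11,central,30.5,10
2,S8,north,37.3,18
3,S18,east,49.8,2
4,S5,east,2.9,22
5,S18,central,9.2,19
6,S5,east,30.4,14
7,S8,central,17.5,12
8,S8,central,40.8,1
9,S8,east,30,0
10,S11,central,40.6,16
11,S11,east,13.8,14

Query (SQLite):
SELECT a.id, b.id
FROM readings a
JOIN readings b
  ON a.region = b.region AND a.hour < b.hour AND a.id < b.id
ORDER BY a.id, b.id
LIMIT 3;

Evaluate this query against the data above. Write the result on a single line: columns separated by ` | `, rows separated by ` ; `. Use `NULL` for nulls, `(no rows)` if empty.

1 | 5 ; 1 | 7 ; 1 | 10

Pairs (a,b) with same region, a.hour < b.hour, a.id < b.id.
region groups: central:{1,5,7,8,10} east:{3,4,6,9,11} north:{2}
Ordered by (a.id, b.id); first 3.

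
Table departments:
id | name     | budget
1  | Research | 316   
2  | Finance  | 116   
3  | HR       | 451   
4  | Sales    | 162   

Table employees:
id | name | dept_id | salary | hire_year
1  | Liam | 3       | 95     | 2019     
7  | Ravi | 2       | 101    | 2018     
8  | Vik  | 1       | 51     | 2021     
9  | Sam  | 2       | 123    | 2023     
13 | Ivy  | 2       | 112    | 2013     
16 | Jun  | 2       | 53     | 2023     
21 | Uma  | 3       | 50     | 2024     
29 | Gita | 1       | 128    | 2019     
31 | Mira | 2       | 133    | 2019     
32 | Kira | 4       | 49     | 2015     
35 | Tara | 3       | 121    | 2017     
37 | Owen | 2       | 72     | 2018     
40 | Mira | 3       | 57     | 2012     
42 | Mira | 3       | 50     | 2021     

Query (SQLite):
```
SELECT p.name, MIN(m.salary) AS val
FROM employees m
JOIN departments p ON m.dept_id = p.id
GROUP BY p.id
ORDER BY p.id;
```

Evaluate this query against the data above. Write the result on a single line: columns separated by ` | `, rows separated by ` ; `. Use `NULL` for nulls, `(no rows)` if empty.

Research | 51 ; Finance | 53 ; HR | 50 ; Sales | 49

Join each employees row to its departments via dept_id.
Group joined rows by departments.id; compute MIN(m.salary) per group.
  1: ids {8, 29} → MIN(m.salary)=51
  2: ids {7, 9, 13, 16, 31, 37} → MIN(m.salary)=53
  3: ids {1, 21, 35, 40, 42} → MIN(m.salary)=50
  4: ids {32} → MIN(m.salary)=49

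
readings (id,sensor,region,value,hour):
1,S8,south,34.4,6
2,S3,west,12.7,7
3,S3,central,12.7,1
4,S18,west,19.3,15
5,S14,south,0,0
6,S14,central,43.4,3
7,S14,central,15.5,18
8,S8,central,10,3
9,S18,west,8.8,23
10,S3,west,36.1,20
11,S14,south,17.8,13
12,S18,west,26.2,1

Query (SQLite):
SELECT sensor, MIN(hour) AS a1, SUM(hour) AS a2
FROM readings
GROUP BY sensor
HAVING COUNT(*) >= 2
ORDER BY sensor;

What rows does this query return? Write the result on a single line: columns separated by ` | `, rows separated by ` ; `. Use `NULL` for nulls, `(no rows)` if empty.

Group readings by sensor.
Per group compute: MIN(hour), SUM(hour).
HAVING: drop groups with fewer than 2 rows.
  S14: ids {5, 6, 7, 11} → MIN(hour)=0, SUM(hour)=34
  S18: ids {4, 9, 12} → MIN(hour)=1, SUM(hour)=39
  S3: ids {2, 3, 10} → MIN(hour)=1, SUM(hour)=28
  S8: ids {1, 8} → MIN(hour)=3, SUM(hour)=9

S14 | 0 | 34 ; S18 | 1 | 39 ; S3 | 1 | 28 ; S8 | 3 | 9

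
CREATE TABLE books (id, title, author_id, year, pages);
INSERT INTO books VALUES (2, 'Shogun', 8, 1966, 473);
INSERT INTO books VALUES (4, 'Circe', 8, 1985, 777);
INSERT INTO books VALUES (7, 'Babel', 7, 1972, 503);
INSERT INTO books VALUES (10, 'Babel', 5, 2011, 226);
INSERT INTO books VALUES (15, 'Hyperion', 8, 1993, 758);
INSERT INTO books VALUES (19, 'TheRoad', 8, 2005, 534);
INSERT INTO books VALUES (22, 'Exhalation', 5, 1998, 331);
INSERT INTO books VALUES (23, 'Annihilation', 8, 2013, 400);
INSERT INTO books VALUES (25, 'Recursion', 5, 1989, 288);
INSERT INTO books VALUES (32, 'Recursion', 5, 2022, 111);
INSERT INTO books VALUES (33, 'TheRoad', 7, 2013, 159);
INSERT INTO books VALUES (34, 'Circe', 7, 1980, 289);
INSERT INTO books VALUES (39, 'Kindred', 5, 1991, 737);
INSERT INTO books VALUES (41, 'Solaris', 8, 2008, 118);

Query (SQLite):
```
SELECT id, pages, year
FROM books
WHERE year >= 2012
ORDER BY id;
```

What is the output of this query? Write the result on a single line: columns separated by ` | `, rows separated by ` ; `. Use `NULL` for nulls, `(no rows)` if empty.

year >= 2012: ids {23, 32, 33}

23 | 400 | 2013 ; 32 | 111 | 2022 ; 33 | 159 | 2013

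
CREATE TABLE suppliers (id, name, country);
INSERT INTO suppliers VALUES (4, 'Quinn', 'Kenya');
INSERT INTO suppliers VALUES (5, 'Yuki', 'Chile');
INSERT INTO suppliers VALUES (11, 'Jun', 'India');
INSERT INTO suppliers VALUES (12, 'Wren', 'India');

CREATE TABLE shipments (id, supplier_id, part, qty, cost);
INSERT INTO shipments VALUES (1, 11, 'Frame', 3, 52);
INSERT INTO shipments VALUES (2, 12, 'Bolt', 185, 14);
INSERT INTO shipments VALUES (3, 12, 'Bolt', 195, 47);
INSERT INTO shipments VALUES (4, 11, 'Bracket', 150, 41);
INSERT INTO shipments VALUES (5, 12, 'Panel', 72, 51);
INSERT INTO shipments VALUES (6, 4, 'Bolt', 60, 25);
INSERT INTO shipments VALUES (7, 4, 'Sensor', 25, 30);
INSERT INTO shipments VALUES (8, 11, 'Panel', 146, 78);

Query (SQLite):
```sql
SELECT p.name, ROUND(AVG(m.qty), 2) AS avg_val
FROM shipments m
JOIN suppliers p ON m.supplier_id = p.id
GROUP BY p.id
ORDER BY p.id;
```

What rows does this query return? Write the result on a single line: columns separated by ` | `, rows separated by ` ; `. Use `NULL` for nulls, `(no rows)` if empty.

Join each shipments row to its suppliers via supplier_id.
Group joined rows by suppliers.id; compute ROUND(AVG(m.qty), 2) per group.
  4: ids {6, 7} → ROUND(AVG(m.qty), 2)=42.5
  11: ids {1, 4, 8} → ROUND(AVG(m.qty), 2)=99.67
  12: ids {2, 3, 5} → ROUND(AVG(m.qty), 2)=150.67

Quinn | 42.5 ; Jun | 99.67 ; Wren | 150.67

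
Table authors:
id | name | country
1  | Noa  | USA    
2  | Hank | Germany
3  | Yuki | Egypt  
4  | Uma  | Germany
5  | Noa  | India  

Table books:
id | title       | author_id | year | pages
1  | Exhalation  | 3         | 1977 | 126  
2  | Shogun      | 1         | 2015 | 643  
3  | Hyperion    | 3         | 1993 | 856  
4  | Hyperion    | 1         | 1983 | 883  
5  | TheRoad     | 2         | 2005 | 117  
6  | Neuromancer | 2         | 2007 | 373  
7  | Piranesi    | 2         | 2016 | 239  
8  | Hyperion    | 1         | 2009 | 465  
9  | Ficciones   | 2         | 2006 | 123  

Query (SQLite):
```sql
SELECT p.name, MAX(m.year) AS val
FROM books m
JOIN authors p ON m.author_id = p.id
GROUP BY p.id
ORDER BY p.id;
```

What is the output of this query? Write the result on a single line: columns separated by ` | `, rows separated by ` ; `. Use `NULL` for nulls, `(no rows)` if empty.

Noa | 2015 ; Hank | 2016 ; Yuki | 1993

Join each books row to its authors via author_id.
Group joined rows by authors.id; compute MAX(m.year) per group.
  1: ids {2, 4, 8} → MAX(m.year)=2015
  2: ids {5, 6, 7, 9} → MAX(m.year)=2016
  3: ids {1, 3} → MAX(m.year)=1993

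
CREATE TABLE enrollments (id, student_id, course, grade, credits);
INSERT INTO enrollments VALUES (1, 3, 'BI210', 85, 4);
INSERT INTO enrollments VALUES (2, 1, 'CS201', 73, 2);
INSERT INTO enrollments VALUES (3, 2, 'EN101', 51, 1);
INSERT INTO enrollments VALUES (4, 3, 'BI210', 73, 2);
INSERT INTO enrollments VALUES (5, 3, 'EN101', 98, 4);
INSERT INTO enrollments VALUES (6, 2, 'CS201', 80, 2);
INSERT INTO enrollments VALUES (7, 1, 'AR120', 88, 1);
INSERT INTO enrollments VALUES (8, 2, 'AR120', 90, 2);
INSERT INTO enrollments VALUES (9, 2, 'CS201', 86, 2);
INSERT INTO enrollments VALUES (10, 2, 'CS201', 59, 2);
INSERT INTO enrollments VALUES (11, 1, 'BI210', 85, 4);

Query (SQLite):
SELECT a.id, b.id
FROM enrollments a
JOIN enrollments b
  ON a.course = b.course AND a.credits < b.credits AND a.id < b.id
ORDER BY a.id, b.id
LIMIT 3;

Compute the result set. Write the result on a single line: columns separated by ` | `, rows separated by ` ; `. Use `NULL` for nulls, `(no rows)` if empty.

3 | 5 ; 4 | 11 ; 7 | 8

Pairs (a,b) with same course, a.credits < b.credits, a.id < b.id.
course groups: AR120:{7,8} BI210:{1,4,11} CS201:{2,6,9,10} EN101:{3,5}
Ordered by (a.id, b.id); first 3.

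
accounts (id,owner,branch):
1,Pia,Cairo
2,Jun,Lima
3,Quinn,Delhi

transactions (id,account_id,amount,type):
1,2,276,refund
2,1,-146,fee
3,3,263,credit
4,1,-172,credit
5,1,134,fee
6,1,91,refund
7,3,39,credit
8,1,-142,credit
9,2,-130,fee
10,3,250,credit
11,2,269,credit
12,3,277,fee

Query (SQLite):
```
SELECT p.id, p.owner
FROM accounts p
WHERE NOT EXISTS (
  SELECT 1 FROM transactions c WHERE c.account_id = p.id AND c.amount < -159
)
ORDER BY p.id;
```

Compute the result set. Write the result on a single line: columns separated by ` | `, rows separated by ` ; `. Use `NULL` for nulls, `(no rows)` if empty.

For each accounts row, check whether any transactions with matching account_id has amount < -159.
Keep rows where that is false.

2 | Jun ; 3 | Quinn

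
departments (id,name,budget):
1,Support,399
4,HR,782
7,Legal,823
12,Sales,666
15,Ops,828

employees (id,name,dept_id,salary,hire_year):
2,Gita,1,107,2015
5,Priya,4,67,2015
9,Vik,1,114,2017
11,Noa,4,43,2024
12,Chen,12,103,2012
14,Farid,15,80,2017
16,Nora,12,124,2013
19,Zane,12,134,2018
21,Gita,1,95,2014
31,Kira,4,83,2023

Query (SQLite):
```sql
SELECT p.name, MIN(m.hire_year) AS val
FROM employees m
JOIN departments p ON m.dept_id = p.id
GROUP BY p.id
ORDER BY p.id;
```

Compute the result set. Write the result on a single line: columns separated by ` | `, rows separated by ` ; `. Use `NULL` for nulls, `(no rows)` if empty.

Join each employees row to its departments via dept_id.
Group joined rows by departments.id; compute MIN(m.hire_year) per group.
  1: ids {2, 9, 21} → MIN(m.hire_year)=2014
  4: ids {5, 11, 31} → MIN(m.hire_year)=2015
  12: ids {12, 16, 19} → MIN(m.hire_year)=2012
  15: ids {14} → MIN(m.hire_year)=2017

Support | 2014 ; HR | 2015 ; Sales | 2012 ; Ops | 2017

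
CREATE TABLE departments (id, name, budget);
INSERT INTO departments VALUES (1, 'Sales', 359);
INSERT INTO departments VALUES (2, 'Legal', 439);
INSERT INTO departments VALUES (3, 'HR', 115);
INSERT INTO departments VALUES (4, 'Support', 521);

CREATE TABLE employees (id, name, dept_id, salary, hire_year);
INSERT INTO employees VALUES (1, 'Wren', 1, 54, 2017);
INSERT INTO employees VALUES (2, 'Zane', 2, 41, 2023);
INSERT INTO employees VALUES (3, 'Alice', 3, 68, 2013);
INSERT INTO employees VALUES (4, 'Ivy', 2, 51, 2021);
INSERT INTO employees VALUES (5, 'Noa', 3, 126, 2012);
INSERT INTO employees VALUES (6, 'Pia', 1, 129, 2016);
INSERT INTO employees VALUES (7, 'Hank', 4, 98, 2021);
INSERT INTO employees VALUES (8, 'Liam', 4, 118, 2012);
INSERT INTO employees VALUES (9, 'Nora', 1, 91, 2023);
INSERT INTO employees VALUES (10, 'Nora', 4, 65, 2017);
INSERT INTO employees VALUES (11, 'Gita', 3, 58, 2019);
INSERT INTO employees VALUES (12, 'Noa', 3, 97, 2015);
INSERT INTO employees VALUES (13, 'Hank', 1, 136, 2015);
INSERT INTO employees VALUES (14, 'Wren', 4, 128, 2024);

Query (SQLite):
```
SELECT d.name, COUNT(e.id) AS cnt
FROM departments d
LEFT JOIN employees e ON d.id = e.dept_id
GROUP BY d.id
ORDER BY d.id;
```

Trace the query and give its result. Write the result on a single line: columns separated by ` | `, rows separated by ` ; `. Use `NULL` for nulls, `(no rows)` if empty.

LEFT JOIN keeps every departments row; unmatched ones get NULL for employees columns.
Group by departments.id and compute COUNT(e.id). COUNT(col) of an all-NULL group is 0.
  1: ids {1, 6, 9, 13} → COUNT(e.id)=4
  2: ids {2, 4} → COUNT(e.id)=2
  3: ids {3, 5, 11, 12} → COUNT(e.id)=4
  4: ids {7, 8, 10, 14} → COUNT(e.id)=4

Sales | 4 ; Legal | 2 ; HR | 4 ; Support | 4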